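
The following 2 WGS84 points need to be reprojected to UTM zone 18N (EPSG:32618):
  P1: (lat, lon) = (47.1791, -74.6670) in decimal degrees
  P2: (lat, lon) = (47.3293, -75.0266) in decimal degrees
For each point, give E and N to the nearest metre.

P1: E 525232 m, N 5225121 m; P2: E 497990 m, N 5241759 m

UTM zone 18N: λ₀ = -75°, k₀ = 0.9996.
P1 (47.1791°, -74.6670°) → (525231.783, 5225120.938) m.
P2 (47.3293°, -75.0266°) → (497990.178, 5241759.425) m.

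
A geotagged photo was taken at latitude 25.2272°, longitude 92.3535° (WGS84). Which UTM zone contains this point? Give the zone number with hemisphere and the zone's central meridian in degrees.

Zone 46N, central meridian 93°

UTM zone = ⌊(λ + 180)/6⌋ + 1; 92.3535° ∈ [90°, 96°) → zone 46.
Hemisphere: N (φ ≥ 0).
Central meridian λ₀ = 6×46 − 183 = 93°.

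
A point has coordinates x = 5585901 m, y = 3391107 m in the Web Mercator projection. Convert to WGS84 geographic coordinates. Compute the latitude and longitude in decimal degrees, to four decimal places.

lat 29.1214°, lon 50.1790°

R = 6378137 m. λ = x/R = 50.17900244°.
φ = 2·arctan(exp(y/R)) − 90° = 2·arctan(1.70178) − 90° = 29.12140293°.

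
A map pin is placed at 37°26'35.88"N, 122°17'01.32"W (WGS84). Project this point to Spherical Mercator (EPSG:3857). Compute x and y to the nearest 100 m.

x -13612600 m, y 4501100 m

Web Mercator is spherical with R = a = 6378137 m.
x = R·λ = 6378137 × -2.134253187 = -13612559.216 m.
y = R·ln tan(π/4 + φ/2) = 6378137 × 0.705704274 = 4501078.542 m.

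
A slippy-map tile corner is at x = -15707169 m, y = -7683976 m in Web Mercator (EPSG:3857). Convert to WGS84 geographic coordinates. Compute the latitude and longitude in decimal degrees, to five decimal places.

R = 6378137 m. λ = x/R = -141.09989983°.
φ = 2·arctan(exp(y/R)) − 90° = 2·arctan(0.29977) − 90° = -56.62559770°.

lat -56.62560°, lon -141.09990°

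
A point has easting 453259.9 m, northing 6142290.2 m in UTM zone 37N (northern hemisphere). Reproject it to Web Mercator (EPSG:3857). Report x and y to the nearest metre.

Unproject from UTM 37N (λ₀ = 39°) → φ = 55.42460029°, λ = 38.26150040°.
Web Mercator (R = 6378137 m): x = 4259250.741 m, y = 7444712.313 m.

x 4259251 m, y 7444712 m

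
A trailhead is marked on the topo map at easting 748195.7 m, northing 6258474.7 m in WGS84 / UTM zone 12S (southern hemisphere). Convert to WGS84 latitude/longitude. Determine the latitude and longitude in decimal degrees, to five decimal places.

lat -33.78480°, lon -108.31950°

Zone 12S: λ₀ = -111°, k₀ = 0.9996, false easting 500000 m, false northing 10000000 m.
Meridian distance M = (N − FN)/k₀ = -3743022.5 m.
Inverse transverse Mercator on WGS84 gives φ = -33.78480009°, λ = -108.31949955°.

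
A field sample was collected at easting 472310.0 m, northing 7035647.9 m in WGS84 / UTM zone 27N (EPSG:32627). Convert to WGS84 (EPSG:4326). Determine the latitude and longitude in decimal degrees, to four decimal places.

lat 63.4482°, lon -21.5552°

Zone 27N: λ₀ = -21°, k₀ = 0.9996, false easting 500000 m.
Meridian distance M = (N − FN)/k₀ = 7038463.3 m.
Inverse transverse Mercator on WGS84 gives φ = 63.44819958°, λ = -21.55519965°.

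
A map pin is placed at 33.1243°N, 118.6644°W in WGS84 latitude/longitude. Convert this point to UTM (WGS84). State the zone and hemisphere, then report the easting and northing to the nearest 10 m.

Longitude -118.6644° lies in the 6° band [-120°, -114°), giving zone 11; latitude is north of the equator, so 11N.
Zone 11 central meridian λ₀ = 6×11 − 183 = -117°; Δλ = -1.6644°.
Transverse Mercator on WGS84 with k₀ = 0.9996 gives E = 344728.203 m, N = 3666299.608 m.

Zone 11N: E 344730 m, N 3666300 m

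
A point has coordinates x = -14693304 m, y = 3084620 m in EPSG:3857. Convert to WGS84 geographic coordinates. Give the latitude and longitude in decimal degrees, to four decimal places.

R = 6378137 m. λ = x/R = -131.99219557°.
φ = 2·arctan(exp(y/R)) − 90° = 2·arctan(1.62194) − 90° = 26.68859989°.

lat 26.6886°, lon -131.9922°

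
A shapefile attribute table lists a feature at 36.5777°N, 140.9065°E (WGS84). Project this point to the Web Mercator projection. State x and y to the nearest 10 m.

x 15685640 m, y 4380410 m

Web Mercator is spherical with R = a = 6378137 m.
x = R·λ = 6378137 × 2.459282362 = 15685639.829 m.
y = R·ln tan(π/4 + φ/2) = 6378137 × 0.686784550 = 4380405.947 m.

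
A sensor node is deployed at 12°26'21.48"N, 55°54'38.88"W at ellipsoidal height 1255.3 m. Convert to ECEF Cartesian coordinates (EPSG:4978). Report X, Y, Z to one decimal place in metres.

X 3492145.9 m, Y -5159972.8 m, Z 1365168.9 m

WGS84: a = 6378137 m, e² = 0.006694380; N(φ) = a/√(1−e²sin²φ) = 6379127.804 m.
X = (N+h)·cosφ·cosλ = 3492145.910 m; Y = (N+h)·cosφ·sinλ = -5159972.781 m; Z = (N(1−e²)+h)·sinφ = 1365168.907 m.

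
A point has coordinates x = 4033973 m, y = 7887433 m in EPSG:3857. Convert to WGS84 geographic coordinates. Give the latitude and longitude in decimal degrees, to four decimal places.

lat 57.6177°, lon 36.2378°

R = 6378137 m. λ = x/R = 36.23779602°.
φ = 2·arctan(exp(y/R)) − 90° = 2·arctan(3.44401) − 90° = 57.61769808°.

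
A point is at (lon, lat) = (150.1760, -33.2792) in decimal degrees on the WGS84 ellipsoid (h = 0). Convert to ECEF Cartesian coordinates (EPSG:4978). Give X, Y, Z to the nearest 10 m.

X -4630630 m, Y 2654560 m, Z -3479890 m

WGS84: a = 6378137 m, e² = 0.006694380; N(φ) = a/√(1−e²sin²φ) = 6384574.717 m.
X = (N+h)·cosφ·cosλ = -4630627.108 m; Y = (N+h)·cosφ·sinλ = 2654561.637 m; Z = (N(1−e²)+h)·sinφ = -3479887.065 m.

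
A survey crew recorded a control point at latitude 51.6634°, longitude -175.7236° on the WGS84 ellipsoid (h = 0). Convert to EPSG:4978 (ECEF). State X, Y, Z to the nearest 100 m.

X -3953400 m, Y -295600 m, Z 4979700 m

WGS84: a = 6378137 m, e² = 0.006694380; N(φ) = a/√(1−e²sin²φ) = 6391312.638 m.
X = (N+h)·cosφ·cosλ = -3953367.594 m; Y = (N+h)·cosφ·sinλ = -295617.664 m; Z = (N(1−e²)+h)·sinφ = 4979659.336 m.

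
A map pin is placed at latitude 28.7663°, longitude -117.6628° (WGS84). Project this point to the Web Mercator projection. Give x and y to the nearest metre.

Web Mercator is spherical with R = a = 6378137 m.
x = R·λ = 6378137 × -2.053603267 = -13098162.981 m.
y = R·ln tan(π/4 + φ/2) = 6378137 × 0.524594369 = 3345934.754 m.

x -13098163 m, y 3345935 m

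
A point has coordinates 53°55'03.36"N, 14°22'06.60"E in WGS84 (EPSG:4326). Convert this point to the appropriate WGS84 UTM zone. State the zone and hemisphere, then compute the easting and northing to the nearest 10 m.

Zone 33N: E 458520 m, N 5974540 m

Longitude 14.3685° lies in the 6° band [12°, 18°), giving zone 33; latitude is north of the equator, so 33N.
Zone 33 central meridian λ₀ = 6×33 − 183 = 15°; Δλ = -0.6315°.
Transverse Mercator on WGS84 with k₀ = 0.9996 gives E = 458524.015 m, N = 5974538.588 m.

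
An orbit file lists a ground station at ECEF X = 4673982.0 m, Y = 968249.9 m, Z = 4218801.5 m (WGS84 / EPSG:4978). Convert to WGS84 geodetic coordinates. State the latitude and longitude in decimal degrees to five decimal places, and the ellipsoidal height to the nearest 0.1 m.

lat 41.66280°, lon 11.70370°, h 1660.9 m

λ = atan2(Y, X) = 11.70369975°; p = √(X²+Y²) = 4773218.6 m.
Bowring's method on WGS84 (a = 6378137 m, b = 6356752.314 m) gives φ = 41.66280005°, h = 1660.942 m.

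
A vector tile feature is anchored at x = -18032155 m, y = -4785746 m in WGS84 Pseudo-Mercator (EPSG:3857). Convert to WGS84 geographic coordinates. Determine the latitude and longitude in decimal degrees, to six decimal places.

R = 6378137 m. λ = x/R = -161.98560442°.
φ = 2·arctan(exp(y/R)) − 90° = 2·arctan(0.47221) − 90° = -39.44590220°.

lat -39.445902°, lon -161.985604°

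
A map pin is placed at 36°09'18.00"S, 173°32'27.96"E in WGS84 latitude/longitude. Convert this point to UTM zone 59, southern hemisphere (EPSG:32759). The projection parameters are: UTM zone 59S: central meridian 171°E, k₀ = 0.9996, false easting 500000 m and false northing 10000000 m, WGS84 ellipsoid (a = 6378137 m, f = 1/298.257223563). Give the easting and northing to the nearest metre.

E 728597 m, N 5995868 m

Zone 59 central meridian λ₀ = 6×59 − 183 = 171°; Δλ = +2.5411°.
Transverse Mercator on WGS84 with k₀ = 0.9996 gives E = 728597.267 m, N = 5995867.729 m.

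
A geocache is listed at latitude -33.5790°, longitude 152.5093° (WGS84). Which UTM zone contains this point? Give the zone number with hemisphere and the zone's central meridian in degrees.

UTM zone = ⌊(λ + 180)/6⌋ + 1; 152.5093° ∈ [150°, 156°) → zone 56.
Hemisphere: S (φ < 0).
Central meridian λ₀ = 6×56 − 183 = 153°.

Zone 56S, central meridian 153°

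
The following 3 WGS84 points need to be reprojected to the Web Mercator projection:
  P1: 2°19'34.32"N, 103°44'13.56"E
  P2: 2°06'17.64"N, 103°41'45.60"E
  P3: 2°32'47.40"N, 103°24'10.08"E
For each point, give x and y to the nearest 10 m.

P1: x 11547960 m, y 259020 m; P2: x 11543390 m, y 234370 m; P3: x 11510750 m, y 283570 m

Web Mercator: x = R·λ, y = R·ln tan(π/4+φ/2), R = 6378137 m.
P1 (2.3262°, 103.7371°) → (11547961.148, 259022.569) m.
P2 (2.1049°, 103.6960°) → (11543385.917, 234369.121) m.
P3 (2.5465°, 103.4028°) → (11510747.043, 283568.456) m.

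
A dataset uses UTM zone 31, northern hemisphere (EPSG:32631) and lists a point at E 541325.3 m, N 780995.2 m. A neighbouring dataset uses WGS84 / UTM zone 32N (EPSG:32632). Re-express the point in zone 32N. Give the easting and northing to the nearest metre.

UTM 31N → geographic: φ = 7.06539984°, λ = 3.37420018°.
UTM 32N (λ₀ = 9°) forward: E = -122265.334 m, N = 784745.419 m.

E -122265 m, N 784745 m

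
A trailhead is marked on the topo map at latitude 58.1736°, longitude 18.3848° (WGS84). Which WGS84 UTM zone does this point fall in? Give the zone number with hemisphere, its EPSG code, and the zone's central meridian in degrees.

UTM zone = ⌊(λ + 180)/6⌋ + 1; 18.3848° ∈ [18°, 24°) → zone 34.
Hemisphere: N (φ ≥ 0).
Central meridian λ₀ = 6×34 − 183 = 21°.
EPSG code: 32634.

Zone 34N (EPSG:32634), central meridian 21°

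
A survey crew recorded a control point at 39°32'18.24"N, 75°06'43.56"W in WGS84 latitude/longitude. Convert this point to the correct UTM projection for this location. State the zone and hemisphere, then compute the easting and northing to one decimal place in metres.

Longitude -75.1121° lies in the 6° band [-78°, -72°), giving zone 18; latitude is north of the equator, so 18N.
Zone 18 central meridian λ₀ = 6×18 − 183 = -75°; Δλ = -0.1121°.
Transverse Mercator on WGS84 with k₀ = 0.9996 gives E = 490367.057 m, N = 4376532.177 m.

Zone 18N: E 490367.1 m, N 4376532.2 m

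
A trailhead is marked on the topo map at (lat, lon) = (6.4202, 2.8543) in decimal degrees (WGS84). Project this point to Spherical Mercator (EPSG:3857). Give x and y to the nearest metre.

x 317739 m, y 716194 m

Web Mercator is spherical with R = a = 6378137 m.
x = R·λ = 6378137 × 0.049816933 = 317739.223 m.
y = R·ln tan(π/4 + φ/2) = 6378137 × 0.112288859 = 716193.724 m.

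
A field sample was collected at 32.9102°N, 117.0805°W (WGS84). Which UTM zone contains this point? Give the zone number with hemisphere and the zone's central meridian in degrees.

Zone 11N, central meridian -117°

UTM zone = ⌊(λ + 180)/6⌋ + 1; -117.0805° ∈ [-120°, -114°) → zone 11.
Hemisphere: N (φ ≥ 0).
Central meridian λ₀ = 6×11 − 183 = -117°.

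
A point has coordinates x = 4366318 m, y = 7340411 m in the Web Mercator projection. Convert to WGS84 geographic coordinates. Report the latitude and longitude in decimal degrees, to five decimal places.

R = 6378137 m. λ = x/R = 39.22330195°.
φ = 2·arctan(exp(y/R)) − 90° = 2·arctan(3.16094) − 90° = 54.88929962°.

lat 54.88930°, lon 39.22330°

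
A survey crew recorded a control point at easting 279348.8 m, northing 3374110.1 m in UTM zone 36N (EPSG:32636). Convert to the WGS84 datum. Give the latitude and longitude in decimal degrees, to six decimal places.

lat 30.479000°, lon 30.701400°

Zone 36N: λ₀ = 33°, k₀ = 0.9996, false easting 500000 m.
Meridian distance M = (N − FN)/k₀ = 3375460.3 m.
Inverse transverse Mercator on WGS84 gives φ = 30.47899978°, λ = 30.70139985°.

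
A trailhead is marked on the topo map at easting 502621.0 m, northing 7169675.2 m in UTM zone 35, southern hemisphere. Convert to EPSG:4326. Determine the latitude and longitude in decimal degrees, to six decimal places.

lat -25.590400°, lon 27.026100°

Zone 35S: λ₀ = 27°, k₀ = 0.9996, false easting 500000 m, false northing 10000000 m.
Meridian distance M = (N − FN)/k₀ = -2831457.4 m.
Inverse transverse Mercator on WGS84 gives φ = -25.59040031°, λ = 27.02609981°.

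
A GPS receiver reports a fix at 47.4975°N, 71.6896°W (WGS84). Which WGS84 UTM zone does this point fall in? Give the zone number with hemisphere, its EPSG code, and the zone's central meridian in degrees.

UTM zone = ⌊(λ + 180)/6⌋ + 1; -71.6896° ∈ [-72°, -66°) → zone 19.
Hemisphere: N (φ ≥ 0).
Central meridian λ₀ = 6×19 − 183 = -69°.
EPSG code: 32619.

Zone 19N (EPSG:32619), central meridian -69°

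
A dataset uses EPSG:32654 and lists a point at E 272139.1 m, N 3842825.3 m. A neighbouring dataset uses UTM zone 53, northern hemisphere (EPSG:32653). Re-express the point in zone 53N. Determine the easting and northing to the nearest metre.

UTM 54N → geographic: φ = 34.70210033°, λ = 138.51220040°.
UTM 53N (λ₀ = 135°) forward: E = 821722.713 m, N = 3845625.911 m.

E 821723 m, N 3845626 m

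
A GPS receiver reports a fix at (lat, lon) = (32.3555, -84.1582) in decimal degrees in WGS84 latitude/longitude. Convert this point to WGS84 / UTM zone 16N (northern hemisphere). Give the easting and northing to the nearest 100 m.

E 767400 m, N 3583400 m

Zone 16 central meridian λ₀ = 6×16 − 183 = -87°; Δλ = +2.8418°.
Transverse Mercator on WGS84 with k₀ = 0.9996 gives E = 767429.545 m, N = 3583392.378 m.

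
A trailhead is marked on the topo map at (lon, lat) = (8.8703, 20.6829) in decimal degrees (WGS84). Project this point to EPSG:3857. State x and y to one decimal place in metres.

Web Mercator is spherical with R = a = 6378137 m.
x = R·λ = 6378137 × 0.154815941 = 987437.279 m.
y = R·ln tan(π/4 + φ/2) = 6378137 × 0.369090177 = 2354107.716 m.

x 987437.3 m, y 2354107.7 m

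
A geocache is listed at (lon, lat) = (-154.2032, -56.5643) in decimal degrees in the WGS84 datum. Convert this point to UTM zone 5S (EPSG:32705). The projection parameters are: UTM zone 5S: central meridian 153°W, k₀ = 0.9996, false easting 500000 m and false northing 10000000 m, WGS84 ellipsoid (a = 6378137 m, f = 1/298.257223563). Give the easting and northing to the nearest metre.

E 426058 m, N 3730465 m

Zone 5 central meridian λ₀ = 6×5 − 183 = -153°; Δλ = -1.2032°.
Transverse Mercator on WGS84 with k₀ = 0.9996 gives E = 426058.255 m, N = 3730464.534 m.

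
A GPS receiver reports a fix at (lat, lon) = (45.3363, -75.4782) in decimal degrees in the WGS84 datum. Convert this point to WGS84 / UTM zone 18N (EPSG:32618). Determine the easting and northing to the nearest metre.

Zone 18 central meridian λ₀ = 6×18 − 183 = -75°; Δλ = -0.4782°.
Transverse Mercator on WGS84 with k₀ = 0.9996 gives E = 462531.659 m, N = 5020421.383 m.

E 462532 m, N 5020421 m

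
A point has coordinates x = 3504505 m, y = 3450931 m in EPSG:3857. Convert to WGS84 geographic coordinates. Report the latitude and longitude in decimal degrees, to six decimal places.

lat 29.589802°, lon 31.481504°

R = 6378137 m. λ = x/R = 31.48150405°.
φ = 2·arctan(exp(y/R)) − 90° = 2·arctan(1.71782) − 90° = 29.58980247°.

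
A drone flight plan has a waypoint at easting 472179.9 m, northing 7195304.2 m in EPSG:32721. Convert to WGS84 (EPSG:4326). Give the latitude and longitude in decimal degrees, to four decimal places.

lat -25.3587°, lon -57.2765°

Zone 21S: λ₀ = -57°, k₀ = 0.9996, false easting 500000 m, false northing 10000000 m.
Meridian distance M = (N − FN)/k₀ = -2805818.1 m.
Inverse transverse Mercator on WGS84 gives φ = -25.35870001°, λ = -57.27650046°.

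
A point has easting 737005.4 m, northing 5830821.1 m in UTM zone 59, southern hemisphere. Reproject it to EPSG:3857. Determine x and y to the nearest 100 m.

Unproject from UTM 59S (λ₀ = 171°) → φ = -37.63920035°, λ = 173.68609998°.
Web Mercator (R = 6378137 m): x = 19334648.208 m, y = -4528581.558 m.

x 19334600 m, y -4528600 m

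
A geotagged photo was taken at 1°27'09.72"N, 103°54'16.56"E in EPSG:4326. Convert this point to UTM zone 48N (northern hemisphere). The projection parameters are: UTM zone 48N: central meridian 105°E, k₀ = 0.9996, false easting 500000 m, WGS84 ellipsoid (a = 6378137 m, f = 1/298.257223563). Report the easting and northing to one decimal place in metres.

Zone 48 central meridian λ₀ = 6×48 − 183 = 105°; Δλ = -1.0954°.
Transverse Mercator on WGS84 with k₀ = 0.9996 gives E = 378140.856 m, N = 160596.878 m.

E 378140.9 m, N 160596.9 m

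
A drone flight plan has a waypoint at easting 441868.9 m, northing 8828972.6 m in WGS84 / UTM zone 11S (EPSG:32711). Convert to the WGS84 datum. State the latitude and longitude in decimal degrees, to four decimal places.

lat -10.5930°, lon -117.5314°

Zone 11S: λ₀ = -117°, k₀ = 0.9996, false easting 500000 m, false northing 10000000 m.
Meridian distance M = (N − FN)/k₀ = -1171496.0 m.
Inverse transverse Mercator on WGS84 gives φ = -10.59299996°, λ = -117.53139960°.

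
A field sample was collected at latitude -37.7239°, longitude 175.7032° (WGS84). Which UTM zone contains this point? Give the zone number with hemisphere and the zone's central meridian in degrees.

UTM zone = ⌊(λ + 180)/6⌋ + 1; 175.7032° ∈ [174°, 180°) → zone 60.
Hemisphere: S (φ < 0).
Central meridian λ₀ = 6×60 − 183 = 177°.

Zone 60S, central meridian 177°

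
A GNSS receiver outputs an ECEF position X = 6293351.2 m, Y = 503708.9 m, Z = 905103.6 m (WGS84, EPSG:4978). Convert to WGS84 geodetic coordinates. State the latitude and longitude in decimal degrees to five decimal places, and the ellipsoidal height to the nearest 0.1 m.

λ = atan2(Y, X) = 4.57609963°; p = √(X²+Y²) = 6313477.0 m.
Bowring's method on WGS84 (a = 6378137 m, b = 6356752.314 m) gives φ = 8.21260015°, h = 320.910 m.

lat 8.21260°, lon 4.57610°, h 320.9 m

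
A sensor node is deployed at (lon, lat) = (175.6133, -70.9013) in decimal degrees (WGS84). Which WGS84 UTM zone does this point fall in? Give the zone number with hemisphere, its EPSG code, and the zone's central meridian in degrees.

Zone 60S (EPSG:32760), central meridian 177°

UTM zone = ⌊(λ + 180)/6⌋ + 1; 175.6133° ∈ [174°, 180°) → zone 60.
Hemisphere: S (φ < 0).
Central meridian λ₀ = 6×60 − 183 = 177°.
EPSG code: 32760.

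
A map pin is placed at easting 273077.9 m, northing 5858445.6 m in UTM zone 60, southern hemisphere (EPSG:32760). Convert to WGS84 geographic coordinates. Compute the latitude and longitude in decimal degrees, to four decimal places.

lat -37.3930°, lon 174.4366°

Zone 60S: λ₀ = 177°, k₀ = 0.9996, false easting 500000 m, false northing 10000000 m.
Meridian distance M = (N − FN)/k₀ = -4143211.7 m.
Inverse transverse Mercator on WGS84 gives φ = -37.39299962°, λ = 174.43659983°.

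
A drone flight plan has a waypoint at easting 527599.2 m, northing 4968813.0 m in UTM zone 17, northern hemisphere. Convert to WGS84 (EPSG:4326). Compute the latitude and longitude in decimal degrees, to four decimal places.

Zone 17N: λ₀ = -81°, k₀ = 0.9996, false easting 500000 m.
Meridian distance M = (N − FN)/k₀ = 4970801.3 m.
Inverse transverse Mercator on WGS84 gives φ = 44.87220025°, λ = -80.65060019°.

lat 44.8722°, lon -80.6506°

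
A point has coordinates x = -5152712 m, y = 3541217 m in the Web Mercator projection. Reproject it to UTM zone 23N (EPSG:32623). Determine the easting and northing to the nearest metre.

E 376175 m, N 3351911 m

Web Mercator inverse (R = 6378137 m) → φ = 30.29260337°, λ = -46.28759944°.
UTM 23N forward: E = 376174.791 m, N = 3351910.794 m.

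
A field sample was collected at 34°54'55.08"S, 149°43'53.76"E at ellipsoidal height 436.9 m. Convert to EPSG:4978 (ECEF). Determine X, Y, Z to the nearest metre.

WGS84: a = 6378137 m, e² = 0.006694380; N(φ) = a/√(1−e²sin²φ) = 6385142.436 m.
X = (N+h)·cosφ·cosλ = -4522341.406 m; Y = (N+h)·cosφ·sinλ = 2639298.163 m; Z = (N(1−e²)+h)·sinφ = -3630415.750 m.

X -4522341 m, Y 2639298 m, Z -3630416 m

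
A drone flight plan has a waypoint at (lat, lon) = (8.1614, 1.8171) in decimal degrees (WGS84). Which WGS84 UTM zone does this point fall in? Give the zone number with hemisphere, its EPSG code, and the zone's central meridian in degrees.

UTM zone = ⌊(λ + 180)/6⌋ + 1; 1.8171° ∈ [0°, 6°) → zone 31.
Hemisphere: N (φ ≥ 0).
Central meridian λ₀ = 6×31 − 183 = 3°.
EPSG code: 32631.

Zone 31N (EPSG:32631), central meridian 3°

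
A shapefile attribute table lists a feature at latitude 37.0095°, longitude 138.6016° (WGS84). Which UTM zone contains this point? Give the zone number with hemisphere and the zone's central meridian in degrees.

Zone 54N, central meridian 141°

UTM zone = ⌊(λ + 180)/6⌋ + 1; 138.6016° ∈ [138°, 144°) → zone 54.
Hemisphere: N (φ ≥ 0).
Central meridian λ₀ = 6×54 − 183 = 141°.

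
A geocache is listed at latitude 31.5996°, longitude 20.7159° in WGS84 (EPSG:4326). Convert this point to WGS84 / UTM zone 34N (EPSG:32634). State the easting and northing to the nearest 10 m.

E 473050 m, N 3496090 m

Zone 34 central meridian λ₀ = 6×34 − 183 = 21°; Δλ = -0.2841°.
Transverse Mercator on WGS84 with k₀ = 0.9996 gives E = 473049.227 m, N = 3496090.785 m.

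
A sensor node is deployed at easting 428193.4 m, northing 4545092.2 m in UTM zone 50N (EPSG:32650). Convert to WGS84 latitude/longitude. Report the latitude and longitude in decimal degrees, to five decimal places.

lat 41.05390°, lon 116.14550°

Zone 50N: λ₀ = 117°, k₀ = 0.9996, false easting 500000 m.
Meridian distance M = (N − FN)/k₀ = 4546911.0 m.
Inverse transverse Mercator on WGS84 gives φ = 41.05390012°, λ = 116.14549945°.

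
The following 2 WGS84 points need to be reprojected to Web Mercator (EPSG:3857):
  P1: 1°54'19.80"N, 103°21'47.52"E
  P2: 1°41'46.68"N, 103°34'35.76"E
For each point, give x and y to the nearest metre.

Web Mercator: x = R·λ, y = R·ln tan(π/4+φ/2), R = 6378137 m.
P1 (1.9055°, 103.3632°) → (11506338.791, 212158.403) m.
P2 (1.6963°, 103.5766°) → (11530094.370, 188858.844) m.

P1: x 11506339 m, y 212158 m; P2: x 11530094 m, y 188859 m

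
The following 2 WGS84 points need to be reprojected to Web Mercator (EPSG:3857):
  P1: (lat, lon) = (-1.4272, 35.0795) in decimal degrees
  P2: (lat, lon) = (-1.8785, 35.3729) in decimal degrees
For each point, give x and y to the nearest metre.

Web Mercator: x = R·λ, y = R·ln tan(π/4+φ/2), R = 6378137 m.
P1 (-1.4272°, 35.0795°) → (3905032.077, -158891.609) m.
P2 (-1.8785°, 35.3729°) → (3937693.216, -209151.137) m.

P1: x 3905032 m, y -158892 m; P2: x 3937693 m, y -209151 m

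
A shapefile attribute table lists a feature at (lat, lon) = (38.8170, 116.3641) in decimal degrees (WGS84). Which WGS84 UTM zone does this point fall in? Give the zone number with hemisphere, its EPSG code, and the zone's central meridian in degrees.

Zone 50N (EPSG:32650), central meridian 117°

UTM zone = ⌊(λ + 180)/6⌋ + 1; 116.3641° ∈ [114°, 120°) → zone 50.
Hemisphere: N (φ ≥ 0).
Central meridian λ₀ = 6×50 − 183 = 117°.
EPSG code: 32650.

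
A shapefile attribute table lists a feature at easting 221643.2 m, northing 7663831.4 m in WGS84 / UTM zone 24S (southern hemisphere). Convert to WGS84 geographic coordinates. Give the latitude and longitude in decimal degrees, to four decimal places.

Zone 24S: λ₀ = -39°, k₀ = 0.9996, false easting 500000 m, false northing 10000000 m.
Meridian distance M = (N − FN)/k₀ = -2337103.4 m.
Inverse transverse Mercator on WGS84 gives φ = -21.10549988°, λ = -41.67950028°.

lat -21.1055°, lon -41.6795°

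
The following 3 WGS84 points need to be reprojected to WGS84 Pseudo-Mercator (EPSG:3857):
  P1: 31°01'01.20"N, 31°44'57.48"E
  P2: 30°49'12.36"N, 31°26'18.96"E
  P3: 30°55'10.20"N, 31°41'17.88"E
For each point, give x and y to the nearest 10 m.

Web Mercator: x = R·λ, y = R·ln tan(π/4+φ/2), R = 6378137 m.
P1 (31.0170°, 31.7493°) → (3534315.909, 3634957.114) m.
P2 (30.8201°, 31.4386°) → (3499728.943, 3609407.677) m.
P3 (30.9195°, 31.6883°) → (3527525.420, 3622299.093) m.

P1: x 3534320 m, y 3634960 m; P2: x 3499730 m, y 3609410 m; P3: x 3527530 m, y 3622300 m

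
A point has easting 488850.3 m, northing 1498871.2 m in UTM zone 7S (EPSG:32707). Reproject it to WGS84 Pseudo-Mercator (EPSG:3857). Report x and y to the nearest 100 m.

x -15744000 m, y -13654600 m

Unproject from UTM 7S (λ₀ = -141°) → φ = -76.59059994°, λ = -141.43069986°.
Web Mercator (R = 6378137 m): x = -15743993.490 m, y = -13654564.804 m.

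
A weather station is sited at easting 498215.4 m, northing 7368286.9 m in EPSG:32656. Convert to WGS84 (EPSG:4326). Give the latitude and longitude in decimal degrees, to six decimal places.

lat 66.434000°, lon 152.959999°

Zone 56N: λ₀ = 153°, k₀ = 0.9996, false easting 500000 m.
Meridian distance M = (N − FN)/k₀ = 7371235.4 m.
Inverse transverse Mercator on WGS84 gives φ = 66.43400040°, λ = 152.95999905°.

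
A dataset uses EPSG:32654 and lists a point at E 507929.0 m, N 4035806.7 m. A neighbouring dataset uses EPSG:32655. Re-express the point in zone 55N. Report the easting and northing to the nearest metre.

E -29904 m, N 4052084 m

UTM 54N → geographic: φ = 36.46749995°, λ = 141.08850053°.
UTM 55N (λ₀ = 147°) forward: E = -29904.482 m, N = 4052084.373 m.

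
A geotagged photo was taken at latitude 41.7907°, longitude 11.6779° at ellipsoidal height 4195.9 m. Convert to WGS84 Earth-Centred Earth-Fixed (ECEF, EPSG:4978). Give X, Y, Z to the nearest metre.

X 4667007 m, Y 964613 m, Z 4231096 m

WGS84: a = 6378137 m, e² = 0.006694380; N(φ) = a/√(1−e²sin²φ) = 6387639.302 m.
X = (N+h)·cosφ·cosλ = 4667006.776 m; Y = (N+h)·cosφ·sinλ = 964613.441 m; Z = (N(1−e²)+h)·sinφ = 4231095.613 m.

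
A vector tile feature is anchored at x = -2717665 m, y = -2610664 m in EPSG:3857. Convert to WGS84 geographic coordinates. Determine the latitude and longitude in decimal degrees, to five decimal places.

R = 6378137 m. λ = x/R = -24.41320007°.
φ = 2·arctan(exp(y/R)) − 90° = 2·arctan(0.66411) − 90° = -22.82330246°.

lat -22.82330°, lon -24.41320°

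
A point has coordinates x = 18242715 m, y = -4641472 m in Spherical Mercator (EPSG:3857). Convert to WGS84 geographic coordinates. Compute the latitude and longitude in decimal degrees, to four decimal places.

R = 6378137 m. λ = x/R = 163.87709708°.
φ = 2·arctan(exp(y/R)) − 90° = 2·arctan(0.48301) − 90° = -38.43789695°.

lat -38.4379°, lon 163.8771°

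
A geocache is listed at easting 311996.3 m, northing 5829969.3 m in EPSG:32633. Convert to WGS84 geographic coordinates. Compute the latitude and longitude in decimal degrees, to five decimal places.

lat 52.58720°, lon 12.22470°

Zone 33N: λ₀ = 15°, k₀ = 0.9996, false easting 500000 m.
Meridian distance M = (N − FN)/k₀ = 5832302.2 m.
Inverse transverse Mercator on WGS84 gives φ = 52.58719965°, λ = 12.22470033°.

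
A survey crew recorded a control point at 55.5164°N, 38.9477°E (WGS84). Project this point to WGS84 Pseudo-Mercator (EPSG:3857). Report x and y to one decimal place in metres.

Web Mercator is spherical with R = a = 6378137 m.
x = R·λ = 6378137 × 0.679765601 = 4335638.132 m.
y = R·ln tan(π/4 + φ/2) = 6378137 × 1.170050253 = 7462740.811 m.

x 4335638.1 m, y 7462740.8 m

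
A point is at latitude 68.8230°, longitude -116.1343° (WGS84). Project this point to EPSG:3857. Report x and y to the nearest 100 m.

x -12928000 m, y 10696000 m

Web Mercator is spherical with R = a = 6378137 m.
x = R·λ = 6378137 × -2.026925909 = -12928011.140 m.
y = R·ln tan(π/4 + φ/2) = 6378137 × 1.676982662 = 10696025.166 m.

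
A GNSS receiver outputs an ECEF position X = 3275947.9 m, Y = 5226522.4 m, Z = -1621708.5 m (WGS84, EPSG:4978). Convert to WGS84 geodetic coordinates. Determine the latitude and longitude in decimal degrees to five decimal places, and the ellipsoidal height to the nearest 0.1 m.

λ = atan2(Y, X) = 57.92080017°; p = √(X²+Y²) = 6168336.2 m.
Bowring's method on WGS84 (a = 6378137 m, b = 6356752.314 m) gives φ = -14.82510021°, h = 1207.056 m.

lat -14.82510°, lon 57.92080°, h 1207.1 m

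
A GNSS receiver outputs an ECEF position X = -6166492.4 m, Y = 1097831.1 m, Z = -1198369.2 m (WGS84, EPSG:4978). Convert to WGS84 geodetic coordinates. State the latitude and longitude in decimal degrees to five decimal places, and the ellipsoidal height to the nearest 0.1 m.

lat -10.90260°, lon 169.90530°, h -313.8 m

λ = atan2(Y, X) = 169.90529991°; p = √(X²+Y²) = 6263454.4 m.
Bowring's method on WGS84 (a = 6378137 m, b = 6356752.314 m) gives φ = -10.90260019°, h = -313.752 m.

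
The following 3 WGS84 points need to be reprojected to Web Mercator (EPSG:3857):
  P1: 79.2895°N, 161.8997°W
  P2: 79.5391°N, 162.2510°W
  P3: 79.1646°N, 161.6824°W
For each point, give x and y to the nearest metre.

Web Mercator: x = R·λ, y = R·ln tan(π/4+φ/2), R = 6378137 m.
P1 (79.2895°, -161.8997°) → (-18022592.164, 15098527.555) m.
P2 (79.5391°, -162.2510°) → (-18061698.701, 15249783.485) m.
P3 (79.1646°, -161.6824°) → (-17998402.438, 15024142.032) m.

P1: x -18022592 m, y 15098528 m; P2: x -18061699 m, y 15249783 m; P3: x -17998402 m, y 15024142 m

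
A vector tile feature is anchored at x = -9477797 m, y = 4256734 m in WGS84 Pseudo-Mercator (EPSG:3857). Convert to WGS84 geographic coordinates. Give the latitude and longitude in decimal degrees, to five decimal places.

R = 6378137 m. λ = x/R = -85.14049905°.
φ = 2·arctan(exp(y/R)) − 90° = 2·arctan(1.94915) − 90° = 35.68040328°.

lat 35.68040°, lon -85.14050°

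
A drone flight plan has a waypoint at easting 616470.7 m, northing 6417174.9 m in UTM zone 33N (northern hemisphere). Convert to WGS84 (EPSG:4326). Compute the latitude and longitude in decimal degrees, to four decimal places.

Zone 33N: λ₀ = 15°, k₀ = 0.9996, false easting 500000 m.
Meridian distance M = (N − FN)/k₀ = 6419742.8 m.
Inverse transverse Mercator on WGS84 gives φ = 57.88119965°, λ = 16.96409926°.

lat 57.8812°, lon 16.9641°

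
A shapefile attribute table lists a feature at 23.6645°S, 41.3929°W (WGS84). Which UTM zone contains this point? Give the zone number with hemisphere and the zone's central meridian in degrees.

UTM zone = ⌊(λ + 180)/6⌋ + 1; -41.3929° ∈ [-42°, -36°) → zone 24.
Hemisphere: S (φ < 0).
Central meridian λ₀ = 6×24 − 183 = -39°.

Zone 24S, central meridian -39°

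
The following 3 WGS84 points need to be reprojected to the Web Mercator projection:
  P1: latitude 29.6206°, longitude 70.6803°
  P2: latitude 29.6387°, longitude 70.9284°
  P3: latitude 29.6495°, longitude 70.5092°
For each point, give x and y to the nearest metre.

Web Mercator: x = R·λ, y = R·ln tan(π/4+φ/2), R = 6378137 m.
P1 (29.6206°, 70.6803°) → (7868095.005, 3454874.142) m.
P2 (29.6387°, 70.9284°) → (7895713.371, 3457192.126) m.
P3 (29.6495°, 70.5092°) → (7849048.240, 3458575.432) m.

P1: x 7868095 m, y 3454874 m; P2: x 7895713 m, y 3457192 m; P3: x 7849048 m, y 3458575 m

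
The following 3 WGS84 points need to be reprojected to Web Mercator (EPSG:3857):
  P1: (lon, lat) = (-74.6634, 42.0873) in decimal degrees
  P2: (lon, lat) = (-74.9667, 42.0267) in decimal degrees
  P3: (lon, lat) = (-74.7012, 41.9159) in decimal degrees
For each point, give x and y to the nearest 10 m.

Web Mercator: x = R·λ, y = R·ln tan(π/4+φ/2), R = 6378137 m.
P1 (42.0873°, -74.6634°) → (-8311491.669, 5174065.544) m.
P2 (42.0267°, -74.9667°) → (-8345254.870, 5164979.814) m.
P3 (41.9159°, -74.7012°) → (-8315699.546, 5148389.985) m.

P1: x -8311490 m, y 5174070 m; P2: x -8345250 m, y 5164980 m; P3: x -8315700 m, y 5148390 m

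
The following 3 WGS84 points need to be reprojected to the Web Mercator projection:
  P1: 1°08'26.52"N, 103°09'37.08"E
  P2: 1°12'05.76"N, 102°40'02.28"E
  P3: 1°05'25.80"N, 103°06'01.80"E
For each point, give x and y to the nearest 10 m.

P1: x 11483750 m, y 126990 m; P2: x 11428870 m, y 133770 m; P3: x 11477100 m, y 121400 m

Web Mercator: x = R·λ, y = R·ln tan(π/4+φ/2), R = 6378137 m.
P1 (1.1407°, 103.1603°) → (11483752.066, 126990.533) m.
P2 (1.2016°, 102.6673°) → (11428871.557, 133771.306) m.
P3 (1.0905°, 103.1005°) → (11477095.161, 121401.234) m.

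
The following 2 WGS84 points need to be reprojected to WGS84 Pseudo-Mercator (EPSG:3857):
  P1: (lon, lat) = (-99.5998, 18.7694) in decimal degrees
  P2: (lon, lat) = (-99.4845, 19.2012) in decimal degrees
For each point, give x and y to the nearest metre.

P1: x -11087399 m, y 2127805 m; P2: x -11074564 m, y 2178638 m

Web Mercator: x = R·λ, y = R·ln tan(π/4+φ/2), R = 6378137 m.
P1 (18.7694°, -99.5998°) → (-11087399.019, 2127805.223) m.
P2 (19.2012°, -99.4845°) → (-11074563.882, 2178638.336) m.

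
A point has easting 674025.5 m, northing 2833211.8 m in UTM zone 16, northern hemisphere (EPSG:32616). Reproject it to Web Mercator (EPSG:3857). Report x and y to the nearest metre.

x -9491879 m, y 2950388 m

Unproject from UTM 16N (λ₀ = -87°) → φ = 25.60619975°, λ = -85.26699990°.
Web Mercator (R = 6378137 m): x = -9491879.010 m, y = 2950388.282 m.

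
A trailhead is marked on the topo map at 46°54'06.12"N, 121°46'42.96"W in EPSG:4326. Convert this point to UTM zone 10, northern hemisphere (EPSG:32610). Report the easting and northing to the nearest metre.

E 593027 m, N 5194965 m

Zone 10 central meridian λ₀ = 6×10 − 183 = -123°; Δλ = +1.2214°.
Transverse Mercator on WGS84 with k₀ = 0.9996 gives E = 593027.350 m, N = 5194964.550 m.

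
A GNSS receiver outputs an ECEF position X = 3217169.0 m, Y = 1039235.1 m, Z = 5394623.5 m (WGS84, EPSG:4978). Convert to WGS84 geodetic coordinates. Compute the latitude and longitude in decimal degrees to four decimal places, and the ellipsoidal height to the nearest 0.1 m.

lat 58.0971°, lon 17.9019°, h 3725.3 m

λ = atan2(Y, X) = 17.90190016°; p = √(X²+Y²) = 3380855.8 m.
Bowring's method on WGS84 (a = 6378137 m, b = 6356752.314 m) gives φ = 58.09709993°, h = 3725.278 m.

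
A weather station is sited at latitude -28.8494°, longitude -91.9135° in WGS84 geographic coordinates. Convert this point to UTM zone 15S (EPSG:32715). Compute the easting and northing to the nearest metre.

E 605981 m, N 6808214 m

Zone 15 central meridian λ₀ = 6×15 − 183 = -93°; Δλ = +1.0865°.
Transverse Mercator on WGS84 with k₀ = 0.9996 gives E = 605981.475 m, N = 6808214.493 m.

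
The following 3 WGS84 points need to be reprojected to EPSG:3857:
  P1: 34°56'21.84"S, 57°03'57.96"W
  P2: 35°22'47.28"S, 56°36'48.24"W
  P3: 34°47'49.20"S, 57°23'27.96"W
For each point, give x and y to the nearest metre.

P1: x -6352569 m, y -4155649 m; P2: x -6302175 m, y -4215615 m; P3: x -6388748 m, y -4136328 m

Web Mercator: x = R·λ, y = R·ln tan(π/4+φ/2), R = 6378137 m.
P1 (-34.9394°, -57.0661°) → (-6352569.194, -4155648.893) m.
P2 (-35.3798°, -56.6134°) → (-6302174.860, -4215614.981) m.
P3 (-34.7970°, -57.3911°) → (-6388748.028, -4136328.360) m.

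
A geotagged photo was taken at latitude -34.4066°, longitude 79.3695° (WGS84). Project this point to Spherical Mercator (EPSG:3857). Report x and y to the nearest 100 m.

Web Mercator is spherical with R = a = 6378137 m.
x = R·λ = 6378137 × 1.385259101 = 8835372.325 m.
y = R·ln tan(π/4 + φ/2) = 6378137 × -0.640238681 = -4083530.019 m.

x 8835400 m, y -4083500 m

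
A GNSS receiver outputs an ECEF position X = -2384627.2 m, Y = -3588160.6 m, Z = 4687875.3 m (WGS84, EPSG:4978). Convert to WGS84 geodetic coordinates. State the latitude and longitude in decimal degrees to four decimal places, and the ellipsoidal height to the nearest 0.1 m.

λ = atan2(Y, X) = -123.60729971°; p = √(X²+Y²) = 4308287.8 m.
Bowring's method on WGS84 (a = 6378137 m, b = 6356752.314 m) gives φ = 47.60780014°, h = 390.842 m.

lat 47.6078°, lon -123.6073°, h 390.8 m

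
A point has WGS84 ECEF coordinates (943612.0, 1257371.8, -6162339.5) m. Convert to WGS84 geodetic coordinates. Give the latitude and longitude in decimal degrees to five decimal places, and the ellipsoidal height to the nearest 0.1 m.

lat -75.78050°, lon 53.11310°, h 1649.6 m

λ = atan2(Y, X) = 53.11309947°; p = √(X²+Y²) = 1572064.7 m.
Bowring's method on WGS84 (a = 6378137 m, b = 6356752.314 m) gives φ = -75.78049961°, h = 1649.641 m.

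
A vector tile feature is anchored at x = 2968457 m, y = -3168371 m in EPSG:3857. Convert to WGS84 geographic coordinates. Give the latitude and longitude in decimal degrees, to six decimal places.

lat -27.358800°, lon 26.666103°

R = 6378137 m. λ = x/R = 26.66610293°.
φ = 2·arctan(exp(y/R)) − 90° = 2·arctan(0.60850) − 90° = -27.35879975°.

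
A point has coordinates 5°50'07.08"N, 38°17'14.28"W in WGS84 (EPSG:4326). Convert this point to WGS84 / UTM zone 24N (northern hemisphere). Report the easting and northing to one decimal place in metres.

Zone 24 central meridian λ₀ = 6×24 − 183 = -39°; Δλ = +0.7127°.
Transverse Mercator on WGS84 with k₀ = 0.9996 gives E = 578899.461 m, N = 645048.218 m.

E 578899.5 m, N 645048.2 m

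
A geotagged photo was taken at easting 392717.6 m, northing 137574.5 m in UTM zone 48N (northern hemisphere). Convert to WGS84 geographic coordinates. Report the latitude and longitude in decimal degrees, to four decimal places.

lat 1.2445°, lon 104.0357°

Zone 48N: λ₀ = 105°, k₀ = 0.9996, false easting 500000 m.
Meridian distance M = (N − FN)/k₀ = 137629.6 m.
Inverse transverse Mercator on WGS84 gives φ = 1.24450028°, λ = 104.03570000°.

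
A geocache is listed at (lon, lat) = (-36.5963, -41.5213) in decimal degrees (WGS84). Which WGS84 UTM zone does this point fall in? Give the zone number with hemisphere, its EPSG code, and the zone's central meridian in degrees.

UTM zone = ⌊(λ + 180)/6⌋ + 1; -36.5963° ∈ [-42°, -36°) → zone 24.
Hemisphere: S (φ < 0).
Central meridian λ₀ = 6×24 − 183 = -39°.
EPSG code: 32724.

Zone 24S (EPSG:32724), central meridian -39°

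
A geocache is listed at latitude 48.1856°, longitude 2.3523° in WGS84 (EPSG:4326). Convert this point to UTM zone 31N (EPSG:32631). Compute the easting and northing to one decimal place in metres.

Zone 31 central meridian λ₀ = 6×31 − 183 = 3°; Δλ = -0.6477°.
Transverse Mercator on WGS84 with k₀ = 0.9996 gives E = 451858.159 m, N = 5337132.038 m.

E 451858.2 m, N 5337132.0 m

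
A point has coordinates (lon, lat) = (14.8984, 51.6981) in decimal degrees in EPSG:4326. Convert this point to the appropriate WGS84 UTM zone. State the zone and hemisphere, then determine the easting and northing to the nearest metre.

Longitude 14.8984° lies in the 6° band [12°, 18°), giving zone 33; latitude is north of the equator, so 33N.
Zone 33 central meridian λ₀ = 6×33 − 183 = 15°; Δλ = -0.1016°.
Transverse Mercator on WGS84 with k₀ = 0.9996 gives E = 492978.283 m, N = 5727465.787 m.

Zone 33N: E 492978 m, N 5727466 m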